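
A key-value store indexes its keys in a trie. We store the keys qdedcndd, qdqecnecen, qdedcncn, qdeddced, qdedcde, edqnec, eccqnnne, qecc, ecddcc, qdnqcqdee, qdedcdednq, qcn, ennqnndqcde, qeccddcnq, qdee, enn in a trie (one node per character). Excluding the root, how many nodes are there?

Count nodes per top-level branch (shared prefixes stored once):
  'e'-branch (eccqnnne, ecddcc, edqnec, enn, ennqnndqcde): 27 nodes
  'q'-branch (qcn, qdedcde, qdedcdednq, qdedcncn, qdedcndd, qdeddced, qdee, qdnqcqdee, qdqecnecen, qecc, qeccddcnq): 45 nodes
Sum: 72

72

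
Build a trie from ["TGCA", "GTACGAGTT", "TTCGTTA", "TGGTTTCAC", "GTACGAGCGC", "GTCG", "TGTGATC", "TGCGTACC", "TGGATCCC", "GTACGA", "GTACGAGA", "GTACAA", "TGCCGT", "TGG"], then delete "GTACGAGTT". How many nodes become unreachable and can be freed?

2

After clearing the end-marker at "GTACGAGTT", prune upward until reaching a node still needed by another word.
The suffix "TT" (2 nodes) is used only by "GTACGAGTT"; the node for "GTACGAG" still has the child "C", so pruning stops there.
Nodes removed: 2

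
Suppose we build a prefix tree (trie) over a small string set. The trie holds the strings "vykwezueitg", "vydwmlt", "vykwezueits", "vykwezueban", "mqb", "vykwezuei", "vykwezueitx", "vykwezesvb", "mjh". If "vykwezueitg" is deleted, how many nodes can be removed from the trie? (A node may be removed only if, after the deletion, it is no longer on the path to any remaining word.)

1

After clearing the end-marker at "vykwezueitg", prune upward until reaching a node still needed by another word.
The suffix "g" (1 node) is used only by "vykwezueitg"; the node for "vykwezueit" still has the child "s", so pruning stops there.
Nodes removed: 1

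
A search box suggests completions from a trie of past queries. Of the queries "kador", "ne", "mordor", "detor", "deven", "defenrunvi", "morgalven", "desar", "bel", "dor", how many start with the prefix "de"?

4

Filter for entries beginning with "de":
Matches: "defenrunvi", "desar", "detor", "deven"
Count: 4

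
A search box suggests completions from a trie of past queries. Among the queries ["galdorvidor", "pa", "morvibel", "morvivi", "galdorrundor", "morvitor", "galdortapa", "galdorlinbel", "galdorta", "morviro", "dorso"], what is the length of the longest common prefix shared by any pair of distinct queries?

8

The deepest shared node is where two words last agree before diverging.
"galdorta" and "galdortapa" agree on "galdorta" (8 characters) before diverging; nothing deeper is shared.
Longest shared-prefix length: 8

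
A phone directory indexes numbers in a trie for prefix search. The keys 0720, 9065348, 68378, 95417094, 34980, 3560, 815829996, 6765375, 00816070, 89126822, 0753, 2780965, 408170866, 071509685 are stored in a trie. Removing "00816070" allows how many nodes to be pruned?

Walk "00816070" from the leaf back toward the root, removing each node that no remaining word uses.
The suffix "0816070" (7 nodes) is used only by "00816070"; the node for "0" still has the child "7", so pruning stops there.
Nodes removed: 7

7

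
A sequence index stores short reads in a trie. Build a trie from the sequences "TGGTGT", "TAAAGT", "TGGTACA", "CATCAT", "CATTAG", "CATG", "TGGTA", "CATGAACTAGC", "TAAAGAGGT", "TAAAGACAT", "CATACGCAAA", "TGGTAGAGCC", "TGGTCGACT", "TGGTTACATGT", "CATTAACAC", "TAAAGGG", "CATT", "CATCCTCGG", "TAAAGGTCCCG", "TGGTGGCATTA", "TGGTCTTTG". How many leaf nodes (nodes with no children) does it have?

18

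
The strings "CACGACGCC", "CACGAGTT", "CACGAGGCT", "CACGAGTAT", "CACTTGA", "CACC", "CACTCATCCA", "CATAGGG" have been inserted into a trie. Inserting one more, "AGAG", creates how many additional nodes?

Nothing in the trie begins with "A"; the whole of "AGAG" is new.
4 − 0 = 4 new nodes.

4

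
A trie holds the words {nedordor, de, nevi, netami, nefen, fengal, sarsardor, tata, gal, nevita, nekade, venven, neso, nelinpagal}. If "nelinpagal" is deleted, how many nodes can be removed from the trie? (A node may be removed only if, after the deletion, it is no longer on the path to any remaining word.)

8

After clearing the end-marker at "nelinpagal", prune upward until reaching a node still needed by another word.
The suffix "linpagal" (8 nodes) is used only by "nelinpagal"; the node for "ne" still has the child "d", so pruning stops there.
Nodes removed: 8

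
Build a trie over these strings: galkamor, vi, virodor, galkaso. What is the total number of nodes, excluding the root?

Trace insertions, counting only characters that open a new branch:
  "galkamor" → 8 new (g, a, l, k, a, m, o, r)
  "vi" → 2 new (v, i)
  "virodor" → prefix "vi" already present; 5 new (r, o, d, o, r)
  "galkaso" → prefix "galka" already present; 2 new (s, o)
Total nodes = 8 + 2 + 5 + 2 = 17

17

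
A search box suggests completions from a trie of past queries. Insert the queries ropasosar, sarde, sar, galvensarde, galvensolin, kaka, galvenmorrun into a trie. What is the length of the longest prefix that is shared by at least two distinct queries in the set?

7

Equivalently: take the maximum, over all pairs, of their longest common prefix length.
"galvensarde" and "galvensolin" agree on "galvens" (7 characters) before diverging; nothing deeper is shared.
Longest shared-prefix length: 7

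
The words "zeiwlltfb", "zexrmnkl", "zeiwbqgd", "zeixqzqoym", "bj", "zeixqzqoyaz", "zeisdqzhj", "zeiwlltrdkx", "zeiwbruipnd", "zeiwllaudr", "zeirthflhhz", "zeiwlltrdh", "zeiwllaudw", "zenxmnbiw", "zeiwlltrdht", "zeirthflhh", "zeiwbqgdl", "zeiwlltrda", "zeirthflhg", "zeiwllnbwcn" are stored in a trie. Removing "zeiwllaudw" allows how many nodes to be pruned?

1

After clearing the end-marker at "zeiwllaudw", prune upward until reaching a node still needed by another word.
The suffix "w" (1 node) is used only by "zeiwllaudw"; the node for "zeiwllaud" still has the child "r", so pruning stops there.
Nodes removed: 1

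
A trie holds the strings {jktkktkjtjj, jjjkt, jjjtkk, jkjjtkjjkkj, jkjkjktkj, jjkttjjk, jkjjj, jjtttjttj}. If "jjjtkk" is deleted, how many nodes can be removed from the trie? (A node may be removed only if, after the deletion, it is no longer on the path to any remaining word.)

3

A node on "jjjtkk"'s path can go only if nothing else ends at it or branches off below it.
The suffix "tkk" (3 nodes) is used only by "jjjtkk"; the node for "jjj" still has the child "k", so pruning stops there.
Nodes removed: 3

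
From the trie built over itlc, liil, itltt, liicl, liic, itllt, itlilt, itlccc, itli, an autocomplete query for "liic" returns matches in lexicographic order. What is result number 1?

liic

Words with prefix "liic", in lexicographic order: "liic", "liicl"
Position 1: liic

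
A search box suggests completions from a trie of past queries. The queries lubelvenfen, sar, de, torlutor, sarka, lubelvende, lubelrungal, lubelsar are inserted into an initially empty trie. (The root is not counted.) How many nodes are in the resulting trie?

Trie structure (* marks end of a word):
(root)
├─ d
│  └─ e *
├─ l
│  └─ u
│     └─ b
│        └─ e
│           └─ l
│              ├─ r
│              │  └─ u
│              │     └─ n
│              │        └─ g
│              │           └─ a
│              │              └─ l *
│              ├─ s
│              │  └─ a
│              │     └─ r *
│              └─ v
│                 └─ e
│                    └─ n
│                       ├─ d
│                       │  └─ e *
│                       └─ f
│                          └─ e
│                             └─ n *
├─ s
│  └─ a
│     └─ r *
│        └─ k
│           └─ a *
└─ t
   └─ o
      └─ r
         └─ l
            └─ u
               └─ t
                  └─ o
                     └─ r *
Counting every labelled node above: 37.

37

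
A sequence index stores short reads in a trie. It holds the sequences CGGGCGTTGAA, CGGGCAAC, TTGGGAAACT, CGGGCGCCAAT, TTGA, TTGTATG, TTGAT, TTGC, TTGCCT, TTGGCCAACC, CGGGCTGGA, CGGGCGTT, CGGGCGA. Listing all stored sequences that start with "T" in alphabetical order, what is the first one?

DFS of the "T" subtree visits, in order: "TTGA", "TTGAT", "TTGC", "TTGCCT", "TTGGCCAACC", "TTGGGAAACT", "TTGTATG"
The 1st is TTGA.

TTGA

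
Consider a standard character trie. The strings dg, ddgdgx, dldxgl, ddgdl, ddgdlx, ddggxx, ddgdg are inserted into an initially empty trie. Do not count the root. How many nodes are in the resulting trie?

17

Insert word by word; a character creates a node only if that edge doesn't already exist:
  "dg" → 2 new (d, g)
  "ddgdgx" → prefix "d" already present; 5 new (d, g, d, g, x)
  "dldxgl" → prefix "d" already present; 5 new (l, d, x, g, l)
  "ddgdl" → prefix "ddgd" already present; 1 new (l)
  "ddgdlx" → prefix "ddgdl" already present; 1 new (x)
  "ddggxx" → prefix "ddg" already present; 3 new (g, x, x)
  "ddgdg" → prefix "ddgdg" already present; 0 new (none)
Total nodes = 2 + 5 + 5 + 1 + 1 + 3 + 0 = 17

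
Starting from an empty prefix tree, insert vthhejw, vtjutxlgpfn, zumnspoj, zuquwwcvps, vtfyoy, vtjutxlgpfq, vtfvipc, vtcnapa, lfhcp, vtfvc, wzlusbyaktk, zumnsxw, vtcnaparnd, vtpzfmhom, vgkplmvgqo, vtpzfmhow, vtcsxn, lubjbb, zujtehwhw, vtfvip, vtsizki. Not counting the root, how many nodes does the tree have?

Insert word by word; a character creates a node only if that edge doesn't already exist:
  "vthhejw" → 7 new (v, t, h, h, e, j, w)
  "vtjutxlgpfn" → prefix "vt" already present; 9 new (j, u, t, x, l, g, p, f, n)
  "zumnspoj" → 8 new (z, u, m, n, s, p, o, j)
  "zuquwwcvps" → prefix "zu" already present; 8 new (q, u, w, w, c, v, p, s)
  "vtfyoy" → prefix "vt" already present; 4 new (f, y, o, y)
  "vtjutxlgpfq" → prefix "vtjutxlgpf" already present; 1 new (q)
  "vtfvipc" → prefix "vtf" already present; 4 new (v, i, p, c)
  "vtcnapa" → prefix "vt" already present; 5 new (c, n, a, p, a)
  "lfhcp" → 5 new (l, f, h, c, p)
  "vtfvc" → prefix "vtfv" already present; 1 new (c)
  "wzlusbyaktk" → 11 new (w, z, l, u, s, b, y, a, k, t, k)
  "zumnsxw" → prefix "zumns" already present; 2 new (x, w)
  "vtcnaparnd" → prefix "vtcnapa" already present; 3 new (r, n, d)
  "vtpzfmhom" → prefix "vt" already present; 7 new (p, z, f, m, h, o, m)
  "vgkplmvgqo" → prefix "v" already present; 9 new (g, k, p, l, m, v, g, q, o)
  "vtpzfmhow" → prefix "vtpzfmho" already present; 1 new (w)
  "vtcsxn" → prefix "vtc" already present; 3 new (s, x, n)
  "lubjbb" → prefix "l" already present; 5 new (u, b, j, b, b)
  "zujtehwhw" → prefix "zu" already present; 7 new (j, t, e, h, w, h, w)
  "vtfvip" → prefix "vtfvip" already present; 0 new (none)
  "vtsizki" → prefix "vt" already present; 5 new (s, i, z, k, i)
Total nodes = 7 + 9 + 8 + 8 + 4 + 1 + 4 + 5 + 5 + 1 + 11 + 2 + 3 + 7 + 9 + 1 + 3 + 5 + 7 + 0 + 5 = 105

105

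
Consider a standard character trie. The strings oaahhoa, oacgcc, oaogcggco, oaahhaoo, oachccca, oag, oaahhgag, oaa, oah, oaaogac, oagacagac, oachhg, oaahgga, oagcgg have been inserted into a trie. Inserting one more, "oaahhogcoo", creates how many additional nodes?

4

Walking "oaahhogcoo" from the root, the first 6 characters ("oaahho") follow existing edges; "g" is the first miss.
New nodes needed: |"oaahhogcoo"| − 6 = 10 − 6 = 4.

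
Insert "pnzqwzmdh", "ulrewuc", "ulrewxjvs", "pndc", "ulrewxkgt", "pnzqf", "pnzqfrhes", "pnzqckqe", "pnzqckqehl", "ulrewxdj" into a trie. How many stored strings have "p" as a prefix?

6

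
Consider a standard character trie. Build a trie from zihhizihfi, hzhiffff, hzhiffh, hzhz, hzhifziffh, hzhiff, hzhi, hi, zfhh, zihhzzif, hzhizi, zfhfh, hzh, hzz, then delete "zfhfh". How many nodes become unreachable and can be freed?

A node on "zfhfh"'s path can go only if nothing else ends at it or branches off below it.
The suffix "fh" (2 nodes) is used only by "zfhfh"; the node for "zfh" still has the child "h", so pruning stops there.
Nodes removed: 2

2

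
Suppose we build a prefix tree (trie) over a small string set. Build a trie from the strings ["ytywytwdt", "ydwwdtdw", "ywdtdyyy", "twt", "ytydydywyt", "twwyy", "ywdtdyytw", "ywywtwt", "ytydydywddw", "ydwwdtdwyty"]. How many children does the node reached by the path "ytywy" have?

Follow the path "ytywy" to its node, then look at its outgoing edges.
Distinct next characters after "ytywy": t.
That node has 1 child edge.

1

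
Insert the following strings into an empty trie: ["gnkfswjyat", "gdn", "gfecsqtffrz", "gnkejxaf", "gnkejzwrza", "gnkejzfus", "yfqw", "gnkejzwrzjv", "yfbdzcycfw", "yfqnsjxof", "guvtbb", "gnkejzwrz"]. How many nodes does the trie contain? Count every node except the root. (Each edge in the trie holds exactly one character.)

Trace insertions, counting only characters that open a new branch:
  "gnkfswjyat" → 10 new (g, n, k, f, s, w, j, y, a, t)
  "gdn" → prefix "g" already present; 2 new (d, n)
  "gfecsqtffrz" → prefix "g" already present; 10 new (f, e, c, s, q, t, f, f, r, z)
  "gnkejxaf" → prefix "gnk" already present; 5 new (e, j, x, a, f)
  "gnkejzwrza" → prefix "gnkej" already present; 5 new (z, w, r, z, a)
  "gnkejzfus" → prefix "gnkejz" already present; 3 new (f, u, s)
  "yfqw" → 4 new (y, f, q, w)
  "gnkejzwrzjv" → prefix "gnkejzwrz" already present; 2 new (j, v)
  "yfbdzcycfw" → prefix "yf" already present; 8 new (b, d, z, c, y, c, f, w)
  "yfqnsjxof" → prefix "yfq" already present; 6 new (n, s, j, x, o, f)
  "guvtbb" → prefix "g" already present; 5 new (u, v, t, b, b)
  "gnkejzwrz" → prefix "gnkejzwrz" already present; 0 new (none)
Total nodes = 10 + 2 + 10 + 5 + 5 + 3 + 4 + 2 + 8 + 6 + 5 + 0 = 60

60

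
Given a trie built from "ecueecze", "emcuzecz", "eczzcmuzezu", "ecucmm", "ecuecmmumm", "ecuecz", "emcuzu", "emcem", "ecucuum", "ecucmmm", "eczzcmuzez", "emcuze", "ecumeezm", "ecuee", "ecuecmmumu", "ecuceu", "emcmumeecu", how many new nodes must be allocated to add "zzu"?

3

Nothing in the trie begins with "z"; the whole of "zzu" is new.
3 − 0 = 3 new nodes.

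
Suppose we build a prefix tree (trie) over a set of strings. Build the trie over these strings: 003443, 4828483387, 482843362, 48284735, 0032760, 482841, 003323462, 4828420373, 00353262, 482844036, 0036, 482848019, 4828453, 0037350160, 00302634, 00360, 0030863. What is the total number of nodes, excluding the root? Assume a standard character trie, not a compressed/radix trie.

For each word, the new-node count is its length minus the longest prefix already in the trie:
  "003443" → 6 new (0, 0, 3, 4, 4, 3)
  "4828483387" → 10 new (4, 8, 2, 8, 4, 8, 3, 3, 8, 7)
  "482843362" → prefix "48284" already present; 4 new (3, 3, 6, 2)
  "48284735" → prefix "48284" already present; 3 new (7, 3, 5)
  "0032760" → prefix "003" already present; 4 new (2, 7, 6, 0)
  "482841" → prefix "48284" already present; 1 new (1)
  "003323462" → prefix "003" already present; 6 new (3, 2, 3, 4, 6, 2)
  "4828420373" → prefix "48284" already present; 5 new (2, 0, 3, 7, 3)
  "00353262" → prefix "003" already present; 5 new (5, 3, 2, 6, 2)
  "482844036" → prefix "48284" already present; 4 new (4, 0, 3, 6)
  "0036" → prefix "003" already present; 1 new (6)
  "482848019" → prefix "482848" already present; 3 new (0, 1, 9)
  "4828453" → prefix "48284" already present; 2 new (5, 3)
  "0037350160" → prefix "003" already present; 7 new (7, 3, 5, 0, 1, 6, 0)
  "00302634" → prefix "003" already present; 5 new (0, 2, 6, 3, 4)
  "00360" → prefix "0036" already present; 1 new (0)
  "0030863" → prefix "0030" already present; 3 new (8, 6, 3)
Total nodes = 6 + 10 + 4 + 3 + 4 + 1 + 6 + 5 + 5 + 4 + 1 + 3 + 2 + 7 + 5 + 1 + 3 = 70

70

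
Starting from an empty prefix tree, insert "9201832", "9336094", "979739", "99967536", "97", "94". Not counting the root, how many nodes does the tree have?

26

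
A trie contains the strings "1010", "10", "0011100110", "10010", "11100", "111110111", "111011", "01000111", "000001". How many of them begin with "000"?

Filter for entries beginning with "000":
Matches: "000001"
Count: 1

1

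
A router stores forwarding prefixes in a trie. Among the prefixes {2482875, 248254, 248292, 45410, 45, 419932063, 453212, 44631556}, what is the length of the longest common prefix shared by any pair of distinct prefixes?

4

The deepest shared node is where two words last agree before diverging.
e.g. "248254" and "2482875" share the prefix "2482" of length 4; no pair shares a longer one.
Longest shared-prefix length: 4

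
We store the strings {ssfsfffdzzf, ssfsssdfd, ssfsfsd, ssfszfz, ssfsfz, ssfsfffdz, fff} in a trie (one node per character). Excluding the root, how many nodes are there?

Count nodes per top-level branch (shared prefixes stored once):
  'f'-branch (fff): 3 nodes
  's'-branch (ssfsfffdz, ssfsfffdzzf, ssfsfsd, ssfsfz, ssfsssdfd, ssfszfz): 22 nodes
Sum: 25

25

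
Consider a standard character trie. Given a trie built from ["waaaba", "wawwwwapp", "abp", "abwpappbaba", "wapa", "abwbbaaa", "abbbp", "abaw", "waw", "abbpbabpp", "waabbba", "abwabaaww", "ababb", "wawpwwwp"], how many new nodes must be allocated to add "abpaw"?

2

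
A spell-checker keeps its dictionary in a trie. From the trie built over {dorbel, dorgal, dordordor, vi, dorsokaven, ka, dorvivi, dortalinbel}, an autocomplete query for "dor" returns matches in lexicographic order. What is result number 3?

Filter for "dor…" and sort: "dorbel", "dordordor", "dorgal", "dorsokaven", "dortalinbel", "dorvivi"
The 3rd is dorgal.

dorgal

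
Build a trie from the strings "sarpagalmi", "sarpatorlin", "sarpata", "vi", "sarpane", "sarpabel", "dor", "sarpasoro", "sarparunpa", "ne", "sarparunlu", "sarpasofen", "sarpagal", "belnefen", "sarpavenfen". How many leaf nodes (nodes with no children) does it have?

14

Leaves are exactly the stored words that no other stored word extends.
Those words: "belnefen", "dor", "ne", "sarpabel", "sarpagalmi", "sarpane", "sarparunlu", "sarparunpa", "sarpasofen", "sarpasoro", "sarpata", "sarpatorlin", "sarpavenfen", "vi"
Leaf count: 14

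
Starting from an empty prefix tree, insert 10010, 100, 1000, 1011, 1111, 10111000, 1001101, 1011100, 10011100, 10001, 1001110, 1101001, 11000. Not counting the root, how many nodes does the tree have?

29

Trace insertions, counting only characters that open a new branch:
  "10010" → 5 new (1, 0, 0, 1, 0)
  "100" → prefix "100" already present; 0 new (none)
  "1000" → prefix "100" already present; 1 new (0)
  "1011" → prefix "10" already present; 2 new (1, 1)
  "1111" → prefix "1" already present; 3 new (1, 1, 1)
  "10111000" → prefix "1011" already present; 4 new (1, 0, 0, 0)
  "1001101" → prefix "1001" already present; 3 new (1, 0, 1)
  "1011100" → prefix "1011100" already present; 0 new (none)
  "10011100" → prefix "10011" already present; 3 new (1, 0, 0)
  "10001" → prefix "1000" already present; 1 new (1)
  "1001110" → prefix "1001110" already present; 0 new (none)
  "1101001" → prefix "11" already present; 5 new (0, 1, 0, 0, 1)
  "11000" → prefix "110" already present; 2 new (0, 0)
Total nodes = 5 + 0 + 1 + 2 + 3 + 4 + 3 + 0 + 3 + 1 + 0 + 5 + 2 = 29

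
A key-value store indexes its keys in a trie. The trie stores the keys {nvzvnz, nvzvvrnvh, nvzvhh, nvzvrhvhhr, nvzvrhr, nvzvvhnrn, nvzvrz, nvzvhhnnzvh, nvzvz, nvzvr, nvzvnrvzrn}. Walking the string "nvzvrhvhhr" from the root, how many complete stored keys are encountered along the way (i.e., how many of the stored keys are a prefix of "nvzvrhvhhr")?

2

Traverse "nvzvrhvhhr" character by character; count nodes along the way that are marked as word ends.
Prefixes of the query that are stored words: "nvzvr", "nvzvrhvhhr"
Count: 2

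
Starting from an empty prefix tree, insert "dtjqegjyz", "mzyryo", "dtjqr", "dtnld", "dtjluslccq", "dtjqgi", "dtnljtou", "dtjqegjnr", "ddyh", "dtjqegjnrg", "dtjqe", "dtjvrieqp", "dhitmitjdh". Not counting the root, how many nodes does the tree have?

53

Insert word by word; a character creates a node only if that edge doesn't already exist:
  "dtjqegjyz" → 9 new (d, t, j, q, e, g, j, y, z)
  "mzyryo" → 6 new (m, z, y, r, y, o)
  "dtjqr" → prefix "dtjq" already present; 1 new (r)
  "dtnld" → prefix "dt" already present; 3 new (n, l, d)
  "dtjluslccq" → prefix "dtj" already present; 7 new (l, u, s, l, c, c, q)
  "dtjqgi" → prefix "dtjq" already present; 2 new (g, i)
  "dtnljtou" → prefix "dtnl" already present; 4 new (j, t, o, u)
  "dtjqegjnr" → prefix "dtjqegj" already present; 2 new (n, r)
  "ddyh" → prefix "d" already present; 3 new (d, y, h)
  "dtjqegjnrg" → prefix "dtjqegjnr" already present; 1 new (g)
  "dtjqe" → prefix "dtjqe" already present; 0 new (none)
  "dtjvrieqp" → prefix "dtj" already present; 6 new (v, r, i, e, q, p)
  "dhitmitjdh" → prefix "d" already present; 9 new (h, i, t, m, i, t, j, d, h)
Total nodes = 9 + 6 + 1 + 3 + 7 + 2 + 4 + 2 + 3 + 1 + 0 + 6 + 9 = 53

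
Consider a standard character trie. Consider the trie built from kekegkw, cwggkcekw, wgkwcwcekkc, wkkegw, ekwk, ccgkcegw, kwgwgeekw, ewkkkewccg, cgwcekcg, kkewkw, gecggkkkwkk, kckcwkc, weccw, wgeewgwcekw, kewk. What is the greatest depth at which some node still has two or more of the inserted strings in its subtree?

2

Look for the deepest trie node that still has at least two words in its subtree.
"kekegkw" and "kewk" agree on "ke" (2 characters) before diverging; nothing deeper is shared.
Longest shared-prefix length: 2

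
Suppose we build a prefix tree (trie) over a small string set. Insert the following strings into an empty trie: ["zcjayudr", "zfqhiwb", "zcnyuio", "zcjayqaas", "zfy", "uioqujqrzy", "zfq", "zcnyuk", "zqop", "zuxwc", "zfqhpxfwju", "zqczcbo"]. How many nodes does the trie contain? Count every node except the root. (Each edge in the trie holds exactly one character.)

Count nodes per top-level branch (shared prefixes stored once):
  'u'-branch (uioqujqrzy): 10 nodes
  'z'-branch (zcjayqaas, zcjayudr, zcnyuio, zcnyuk, zfq, zfqhiwb, zfqhpxfwju, zfy, zqczcbo, zqop, zuxwc): 43 nodes
Sum: 53

53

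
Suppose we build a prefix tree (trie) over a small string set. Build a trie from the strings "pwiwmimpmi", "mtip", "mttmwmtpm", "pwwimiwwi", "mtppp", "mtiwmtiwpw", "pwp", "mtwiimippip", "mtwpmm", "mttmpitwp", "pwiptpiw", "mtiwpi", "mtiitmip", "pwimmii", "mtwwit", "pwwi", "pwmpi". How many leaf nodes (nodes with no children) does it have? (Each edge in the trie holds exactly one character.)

Leaves are exactly the stored words that no other stored word extends.
Those words: "mtiitmip", "mtip", "mtiwmtiwpw", "mtiwpi", "mtppp", "mttmpitwp", "mttmwmtpm", "mtwiimippip", "mtwpmm", "mtwwit", "pwimmii", "pwiptpiw", "pwiwmimpmi", "pwmpi", "pwp", "pwwimiwwi"
Leaf count: 16

16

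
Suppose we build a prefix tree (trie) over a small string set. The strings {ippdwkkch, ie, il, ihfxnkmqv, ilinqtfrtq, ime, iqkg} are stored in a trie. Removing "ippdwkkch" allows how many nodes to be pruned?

8

Walk "ippdwkkch" from the leaf back toward the root, removing each node that no remaining word uses.
The suffix "ppdwkkch" (8 nodes) is used only by "ippdwkkch"; the node for "i" still has the child "e", so pruning stops there.
Nodes removed: 8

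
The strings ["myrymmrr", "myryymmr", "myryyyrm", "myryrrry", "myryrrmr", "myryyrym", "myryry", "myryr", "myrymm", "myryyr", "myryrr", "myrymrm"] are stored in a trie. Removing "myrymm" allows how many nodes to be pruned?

After clearing the end-marker at "myrymm", prune upward until reaching a node still needed by another word.
Every node on "myrymm" is still needed (e.g. by "myrymmrr"), so nothing is freed.
Nodes removed: 0

0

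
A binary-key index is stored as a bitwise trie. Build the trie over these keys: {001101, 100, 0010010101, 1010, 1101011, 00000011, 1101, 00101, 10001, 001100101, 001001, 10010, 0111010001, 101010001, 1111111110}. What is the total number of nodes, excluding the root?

Trace insertions, counting only characters that open a new branch:
  "001101" → 6 new (0, 0, 1, 1, 0, 1)
  "100" → 3 new (1, 0, 0)
  "0010010101" → prefix "001" already present; 7 new (0, 0, 1, 0, 1, 0, 1)
  "1010" → prefix "10" already present; 2 new (1, 0)
  "1101011" → prefix "1" already present; 6 new (1, 0, 1, 0, 1, 1)
  "00000011" → prefix "00" already present; 6 new (0, 0, 0, 0, 1, 1)
  "1101" → prefix "1101" already present; 0 new (none)
  "00101" → prefix "0010" already present; 1 new (1)
  "10001" → prefix "100" already present; 2 new (0, 1)
  "001100101" → prefix "00110" already present; 4 new (0, 1, 0, 1)
  "001001" → prefix "001001" already present; 0 new (none)
  "10010" → prefix "100" already present; 2 new (1, 0)
  "0111010001" → prefix "0" already present; 9 new (1, 1, 1, 0, 1, 0, 0, 0, 1)
  "101010001" → prefix "1010" already present; 5 new (1, 0, 0, 0, 1)
  "1111111110" → prefix "11" already present; 8 new (1, 1, 1, 1, 1, 1, 1, 0)
Total nodes = 6 + 3 + 7 + 2 + 6 + 6 + 0 + 1 + 2 + 4 + 0 + 2 + 9 + 5 + 8 = 61

61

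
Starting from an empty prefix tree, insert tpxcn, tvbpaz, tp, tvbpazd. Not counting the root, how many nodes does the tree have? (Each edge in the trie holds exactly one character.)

11

Trie structure (* marks end of a word):
(root)
└─ t
   ├─ p *
   │  └─ x
   │     └─ c
   │        └─ n *
   └─ v
      └─ b
         └─ p
            └─ a
               └─ z *
                  └─ d *
Counting every labelled node above: 11.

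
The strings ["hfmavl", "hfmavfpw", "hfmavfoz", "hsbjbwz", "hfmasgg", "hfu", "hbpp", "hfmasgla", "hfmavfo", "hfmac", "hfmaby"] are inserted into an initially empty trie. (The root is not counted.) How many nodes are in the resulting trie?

29

Trace insertions, counting only characters that open a new branch:
  "hfmavl" → 6 new (h, f, m, a, v, l)
  "hfmavfpw" → prefix "hfmav" already present; 3 new (f, p, w)
  "hfmavfoz" → prefix "hfmavf" already present; 2 new (o, z)
  "hsbjbwz" → prefix "h" already present; 6 new (s, b, j, b, w, z)
  "hfmasgg" → prefix "hfma" already present; 3 new (s, g, g)
  "hfu" → prefix "hf" already present; 1 new (u)
  "hbpp" → prefix "h" already present; 3 new (b, p, p)
  "hfmasgla" → prefix "hfmasg" already present; 2 new (l, a)
  "hfmavfo" → prefix "hfmavfo" already present; 0 new (none)
  "hfmac" → prefix "hfma" already present; 1 new (c)
  "hfmaby" → prefix "hfma" already present; 2 new (b, y)
Total nodes = 6 + 3 + 2 + 6 + 3 + 1 + 3 + 2 + 0 + 1 + 2 = 29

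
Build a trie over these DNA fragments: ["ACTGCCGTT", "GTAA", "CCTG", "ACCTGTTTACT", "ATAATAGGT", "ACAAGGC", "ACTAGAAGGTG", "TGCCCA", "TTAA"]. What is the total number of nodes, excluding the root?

56

For each word, the new-node count is its length minus the longest prefix already in the trie:
  "ACTGCCGTT" → 9 new (A, C, T, G, C, C, G, T, T)
  "GTAA" → 4 new (G, T, A, A)
  "CCTG" → 4 new (C, C, T, G)
  "ACCTGTTTACT" → prefix "AC" already present; 9 new (C, T, G, T, T, T, A, C, T)
  "ATAATAGGT" → prefix "A" already present; 8 new (T, A, A, T, A, G, G, T)
  "ACAAGGC" → prefix "AC" already present; 5 new (A, A, G, G, C)
  "ACTAGAAGGTG" → prefix "ACT" already present; 8 new (A, G, A, A, G, G, T, G)
  "TGCCCA" → 6 new (T, G, C, C, C, A)
  "TTAA" → prefix "T" already present; 3 new (T, A, A)
Total nodes = 9 + 4 + 4 + 9 + 8 + 5 + 8 + 6 + 3 = 56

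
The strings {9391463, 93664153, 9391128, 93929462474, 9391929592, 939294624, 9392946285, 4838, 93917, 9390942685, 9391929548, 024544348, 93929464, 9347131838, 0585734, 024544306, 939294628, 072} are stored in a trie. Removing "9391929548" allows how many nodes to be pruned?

2

A node on "9391929548"'s path can go only if nothing else ends at it or branches off below it.
The suffix "48" (2 nodes) is used only by "9391929548"; the node for "93919295" still has the child "9", so pruning stops there.
Nodes removed: 2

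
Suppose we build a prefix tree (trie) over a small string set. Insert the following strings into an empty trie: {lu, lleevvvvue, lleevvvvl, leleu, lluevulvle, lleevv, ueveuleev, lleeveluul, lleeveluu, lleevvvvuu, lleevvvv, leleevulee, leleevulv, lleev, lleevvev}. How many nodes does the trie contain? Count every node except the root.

48

For each word, the new-node count is its length minus the longest prefix already in the trie:
  "lu" → 2 new (l, u)
  "lleevvvvue" → prefix "l" already present; 9 new (l, e, e, v, v, v, v, u, e)
  "lleevvvvl" → prefix "lleevvvv" already present; 1 new (l)
  "leleu" → prefix "l" already present; 4 new (e, l, e, u)
  "lluevulvle" → prefix "ll" already present; 8 new (u, e, v, u, l, v, l, e)
  "lleevv" → prefix "lleevv" already present; 0 new (none)
  "ueveuleev" → 9 new (u, e, v, e, u, l, e, e, v)
  "lleeveluul" → prefix "lleev" already present; 5 new (e, l, u, u, l)
  "lleeveluu" → prefix "lleeveluu" already present; 0 new (none)
  "lleevvvvuu" → prefix "lleevvvvu" already present; 1 new (u)
  "lleevvvv" → prefix "lleevvvv" already present; 0 new (none)
  "leleevulee" → prefix "lele" already present; 6 new (e, v, u, l, e, e)
  "leleevulv" → prefix "leleevul" already present; 1 new (v)
  "lleev" → prefix "lleev" already present; 0 new (none)
  "lleevvev" → prefix "lleevv" already present; 2 new (e, v)
Total nodes = 2 + 9 + 1 + 4 + 8 + 0 + 9 + 5 + 0 + 1 + 0 + 6 + 1 + 0 + 2 = 48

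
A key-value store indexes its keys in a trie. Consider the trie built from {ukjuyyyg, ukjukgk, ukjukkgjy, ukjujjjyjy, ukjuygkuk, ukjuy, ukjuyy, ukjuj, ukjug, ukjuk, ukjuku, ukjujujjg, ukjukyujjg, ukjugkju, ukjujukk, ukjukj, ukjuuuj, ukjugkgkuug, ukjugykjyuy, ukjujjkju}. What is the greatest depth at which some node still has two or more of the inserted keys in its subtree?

Equivalently: take the maximum, over all pairs, of their longest common prefix length.
e.g. "ukjugkgkuug" and "ukjugkju" share the prefix "ukjugk" of length 6; no pair shares a longer one.
Longest shared-prefix length: 6

6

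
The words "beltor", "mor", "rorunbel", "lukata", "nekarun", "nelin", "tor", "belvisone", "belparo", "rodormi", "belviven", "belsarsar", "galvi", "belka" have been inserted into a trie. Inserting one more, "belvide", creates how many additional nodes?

2

The longest prefix of "belvide" already in the trie is "belvi" (length 5).
New nodes needed: |"belvide"| − 5 = 7 − 5 = 2.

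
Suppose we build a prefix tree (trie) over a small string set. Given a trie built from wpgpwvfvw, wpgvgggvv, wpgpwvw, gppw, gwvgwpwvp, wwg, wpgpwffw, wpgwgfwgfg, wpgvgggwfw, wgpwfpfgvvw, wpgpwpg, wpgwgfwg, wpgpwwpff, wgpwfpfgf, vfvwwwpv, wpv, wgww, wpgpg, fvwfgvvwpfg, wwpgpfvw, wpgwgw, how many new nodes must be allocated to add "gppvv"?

2

The longest prefix of "gppvv" already in the trie is "gpp" (length 3).
Each of the 2 remaining characters creates one node.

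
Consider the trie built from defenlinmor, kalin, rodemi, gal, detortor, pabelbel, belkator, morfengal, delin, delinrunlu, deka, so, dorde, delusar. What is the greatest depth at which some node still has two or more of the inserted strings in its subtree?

Look for the deepest trie node that still has at least two words in its subtree.
e.g. "delin" and "delinrunlu" share the prefix "delin" of length 5; no pair shares a longer one.
Longest shared-prefix length: 5

5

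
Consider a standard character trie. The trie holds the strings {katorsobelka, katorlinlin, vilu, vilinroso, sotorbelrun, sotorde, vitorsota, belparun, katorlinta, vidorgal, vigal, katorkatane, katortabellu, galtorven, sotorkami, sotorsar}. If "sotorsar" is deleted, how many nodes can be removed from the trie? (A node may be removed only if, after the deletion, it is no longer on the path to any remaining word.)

3

Walk "sotorsar" from the leaf back toward the root, removing each node that no remaining word uses.
The suffix "sar" (3 nodes) is used only by "sotorsar"; the node for "sotor" still has the child "b", so pruning stops there.
Nodes removed: 3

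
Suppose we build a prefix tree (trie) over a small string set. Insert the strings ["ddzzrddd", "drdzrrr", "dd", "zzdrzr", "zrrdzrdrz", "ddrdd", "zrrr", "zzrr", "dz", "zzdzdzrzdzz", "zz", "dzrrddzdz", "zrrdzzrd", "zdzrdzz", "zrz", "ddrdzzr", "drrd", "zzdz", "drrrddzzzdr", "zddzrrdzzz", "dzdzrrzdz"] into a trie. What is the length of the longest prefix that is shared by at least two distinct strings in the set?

5

Equivalently: take the maximum, over all pairs, of their longest common prefix length.
"zrrdzrdrz" and "zrrdzzrd" agree on "zrrdz" (5 characters) before diverging; nothing deeper is shared.
Longest shared-prefix length: 5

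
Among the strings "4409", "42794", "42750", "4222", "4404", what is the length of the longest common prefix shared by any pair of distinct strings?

The deepest shared node is where two words last agree before diverging.
"42750" and "42794" agree on "427" (3 characters) before diverging; nothing deeper is shared.
Longest shared-prefix length: 3

3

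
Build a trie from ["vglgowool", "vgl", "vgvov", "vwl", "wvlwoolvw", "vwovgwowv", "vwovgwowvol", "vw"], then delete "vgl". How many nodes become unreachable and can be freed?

0

Walk "vgl" from the leaf back toward the root, removing each node that no remaining word uses.
Every node on "vgl" is still needed (e.g. by "vglgowool"), so nothing is freed.
Nodes removed: 0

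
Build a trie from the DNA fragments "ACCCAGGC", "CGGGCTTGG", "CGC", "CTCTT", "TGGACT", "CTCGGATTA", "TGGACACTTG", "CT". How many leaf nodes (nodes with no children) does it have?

A leaf is a node with no children — equivalently, the end of a word that is not a proper prefix of any other stored word.
Those words: "ACCCAGGC", "CGC", "CGGGCTTGG", "CTCGGATTA", "CTCTT", "TGGACACTTG", "TGGACT"
Leaf count: 7

7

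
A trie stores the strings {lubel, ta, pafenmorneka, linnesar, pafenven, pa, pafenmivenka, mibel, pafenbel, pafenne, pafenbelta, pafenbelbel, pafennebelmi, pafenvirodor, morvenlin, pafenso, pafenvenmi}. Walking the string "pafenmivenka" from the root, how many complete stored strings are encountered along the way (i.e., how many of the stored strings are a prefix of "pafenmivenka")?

2

Walk "pafenmivenka" from the root; an end-of-word marker is hit whenever a stored word is a prefix of "pafenmivenka".
Prefixes of the query that are stored words: "pa", "pafenmivenka"
Count: 2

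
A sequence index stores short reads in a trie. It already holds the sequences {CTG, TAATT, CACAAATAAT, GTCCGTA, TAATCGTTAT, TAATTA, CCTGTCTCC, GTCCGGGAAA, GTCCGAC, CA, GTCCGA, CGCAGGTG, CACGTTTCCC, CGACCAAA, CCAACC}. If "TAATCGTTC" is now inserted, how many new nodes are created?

1

Walking "TAATCGTTC" from the root, the first 8 characters ("TAATCGTT") follow existing edges; "C" is the first miss.
New nodes needed: |"TAATCGTTC"| − 8 = 9 − 8 = 1.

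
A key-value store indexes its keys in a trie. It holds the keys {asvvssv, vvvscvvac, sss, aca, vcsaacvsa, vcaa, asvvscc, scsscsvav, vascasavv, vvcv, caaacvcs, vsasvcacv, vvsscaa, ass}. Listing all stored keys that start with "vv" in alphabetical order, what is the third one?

vvvscvvac

Filter for "vv…" and sort: "vvcv", "vvsscaa", "vvvscvvac"
The 3rd is vvvscvvac.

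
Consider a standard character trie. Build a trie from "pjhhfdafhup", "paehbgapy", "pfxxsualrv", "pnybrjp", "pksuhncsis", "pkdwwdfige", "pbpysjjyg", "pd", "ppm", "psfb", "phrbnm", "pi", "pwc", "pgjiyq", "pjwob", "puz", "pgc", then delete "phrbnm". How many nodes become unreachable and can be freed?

5

Walk "phrbnm" from the leaf back toward the root, removing each node that no remaining word uses.
The suffix "hrbnm" (5 nodes) is used only by "phrbnm"; the node for "p" still has the child "j", so pruning stops there.
Nodes removed: 5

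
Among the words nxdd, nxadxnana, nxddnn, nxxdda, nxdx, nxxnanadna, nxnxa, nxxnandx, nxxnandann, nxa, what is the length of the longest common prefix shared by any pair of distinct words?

7

Equivalently: take the maximum, over all pairs, of their longest common prefix length.
"nxxnandann" and "nxxnandx" agree on "nxxnand" (7 characters) before diverging; nothing deeper is shared.
Longest shared-prefix length: 7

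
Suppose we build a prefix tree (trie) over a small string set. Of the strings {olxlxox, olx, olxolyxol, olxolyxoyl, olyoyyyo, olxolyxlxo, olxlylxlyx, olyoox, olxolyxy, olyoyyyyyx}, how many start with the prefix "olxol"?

4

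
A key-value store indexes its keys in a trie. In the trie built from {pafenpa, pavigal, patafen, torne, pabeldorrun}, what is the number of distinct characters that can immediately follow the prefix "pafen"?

Follow the path "pafen" to its node, then look at its outgoing edges.
Characters that immediately follow "pafen" among the stored strings: {p}.
That node has 1 child edge.

1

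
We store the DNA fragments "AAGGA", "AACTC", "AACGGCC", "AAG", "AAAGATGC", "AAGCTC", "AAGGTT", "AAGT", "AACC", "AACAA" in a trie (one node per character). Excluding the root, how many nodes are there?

Trace insertions, counting only characters that open a new branch:
  "AAGGA" → 5 new (A, A, G, G, A)
  "AACTC" → prefix "AA" already present; 3 new (C, T, C)
  "AACGGCC" → prefix "AAC" already present; 4 new (G, G, C, C)
  "AAG" → prefix "AAG" already present; 0 new (none)
  "AAAGATGC" → prefix "AA" already present; 6 new (A, G, A, T, G, C)
  "AAGCTC" → prefix "AAG" already present; 3 new (C, T, C)
  "AAGGTT" → prefix "AAGG" already present; 2 new (T, T)
  "AAGT" → prefix "AAG" already present; 1 new (T)
  "AACC" → prefix "AAC" already present; 1 new (C)
  "AACAA" → prefix "AAC" already present; 2 new (A, A)
Total nodes = 5 + 3 + 4 + 0 + 6 + 3 + 2 + 1 + 1 + 2 = 27

27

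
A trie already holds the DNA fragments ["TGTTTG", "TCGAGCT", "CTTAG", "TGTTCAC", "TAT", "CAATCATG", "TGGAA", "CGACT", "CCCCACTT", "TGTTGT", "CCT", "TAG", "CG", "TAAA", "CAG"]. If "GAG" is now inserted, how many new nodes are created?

3

No existing word starts with "G", so every character of "GAG" needs a new node.
3 − 0 = 3 new nodes.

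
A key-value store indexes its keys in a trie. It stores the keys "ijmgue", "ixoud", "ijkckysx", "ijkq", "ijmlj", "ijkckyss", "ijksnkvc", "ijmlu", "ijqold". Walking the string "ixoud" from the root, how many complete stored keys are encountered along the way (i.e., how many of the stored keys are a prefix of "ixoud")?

Traverse "ixoud" character by character; count nodes along the way that are marked as word ends.
Prefixes of the query that are stored words: "ixoud"
Count: 1

1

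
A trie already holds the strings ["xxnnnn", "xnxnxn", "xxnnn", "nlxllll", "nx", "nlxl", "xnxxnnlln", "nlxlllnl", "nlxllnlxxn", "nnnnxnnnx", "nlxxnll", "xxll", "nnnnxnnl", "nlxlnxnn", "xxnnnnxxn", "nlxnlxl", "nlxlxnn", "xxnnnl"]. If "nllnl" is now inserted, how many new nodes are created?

3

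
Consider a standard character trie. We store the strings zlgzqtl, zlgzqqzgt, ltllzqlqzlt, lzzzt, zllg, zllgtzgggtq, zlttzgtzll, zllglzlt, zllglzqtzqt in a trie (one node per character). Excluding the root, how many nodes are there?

Trace insertions, counting only characters that open a new branch:
  "zlgzqtl" → 7 new (z, l, g, z, q, t, l)
  "zlgzqqzgt" → prefix "zlgzq" already present; 4 new (q, z, g, t)
  "ltllzqlqzlt" → 11 new (l, t, l, l, z, q, l, q, z, l, t)
  "lzzzt" → prefix "l" already present; 4 new (z, z, z, t)
  "zllg" → prefix "zl" already present; 2 new (l, g)
  "zllgtzgggtq" → prefix "zllg" already present; 7 new (t, z, g, g, g, t, q)
  "zlttzgtzll" → prefix "zl" already present; 8 new (t, t, z, g, t, z, l, l)
  "zllglzlt" → prefix "zllg" already present; 4 new (l, z, l, t)
  "zllglzqtzqt" → prefix "zllglz" already present; 5 new (q, t, z, q, t)
Total nodes = 7 + 4 + 11 + 4 + 2 + 7 + 8 + 4 + 5 = 52

52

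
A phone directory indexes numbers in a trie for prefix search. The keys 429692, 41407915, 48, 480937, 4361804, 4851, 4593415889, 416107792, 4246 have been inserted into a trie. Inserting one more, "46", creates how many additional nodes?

Walking "46" from the root, the first 1 characters ("4") follow existing edges; "6" is the first miss.
New nodes needed: |"46"| − 1 = 2 − 1 = 1.

1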